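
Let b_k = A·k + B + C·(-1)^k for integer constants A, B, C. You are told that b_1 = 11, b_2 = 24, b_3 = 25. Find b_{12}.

Plug in k = 1, 2, 3: A + B - C = 11; 2A + B + C = 24; 3A + B - C = 25.
Subtracting the first from the second: A + 2C = 13.
Subtracting the second from the third: A - 2C = 1.
Solving: C = 3, A = 7, then B = 7.
So b_k = 7·k + 7 + 3·(-1)^k; at k=12 this is 94.

94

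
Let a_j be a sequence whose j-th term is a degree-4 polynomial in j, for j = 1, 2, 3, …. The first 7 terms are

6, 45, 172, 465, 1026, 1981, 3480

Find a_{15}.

1st diffs: 39, 127, 293, 561, 955, 1499.
2nd diffs: 88, 166, 268, 394, 544.
3rd diffs: 78, 102, 126, 150.
4th diffs: 24, 24, 24 (constant).
Newton forward-difference form: a_j = 6 + 39·C(j-1,1) + 88·C(j-1,2) + 78·C(j-1,3) + 24·C(j-1,4).
At j = 15: j-1 = 14, so a_{15} = 6 + 546 + 8008 + 28392 + 24024 = 60976.

60976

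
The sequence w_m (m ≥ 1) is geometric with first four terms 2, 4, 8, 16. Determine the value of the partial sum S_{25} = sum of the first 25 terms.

67108862

Common ratio r = 2.
w_m = 2·2^(m-1).
S = 2·(2^25 - 1)/(2 - 1) = 2·(33554432 - 1)/(1) = 67108862.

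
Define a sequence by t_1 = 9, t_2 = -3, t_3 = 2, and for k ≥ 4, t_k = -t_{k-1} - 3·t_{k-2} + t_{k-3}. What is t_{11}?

t_4 = 16  t_5 = -25  t_6 = -21  t_7 = 112  t_8 = -74  t_9 = -283  t_{10} = 617  t_{11} = 158.

158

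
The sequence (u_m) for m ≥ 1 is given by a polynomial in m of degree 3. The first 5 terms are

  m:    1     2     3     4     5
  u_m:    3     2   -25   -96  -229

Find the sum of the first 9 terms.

1st diffs: -1, -27, -71, -133.
2nd diffs: -26, -44, -62.
3rd diffs: -18, -18 (constant).
Newton forward-difference form: u_m = 3 + (-1)·C(m-1,1) + (-26)·C(m-1,2) + (-18)·C(m-1,3).
Continuing: -442, -753, -1180, -1741.
Summing m = 1..9 (9 terms) gives -4461.

-4461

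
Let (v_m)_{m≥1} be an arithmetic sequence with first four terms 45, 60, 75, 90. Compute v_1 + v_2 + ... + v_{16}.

Common difference d = 15.
v_m = 45 + (m - 1)·15.
v_{16} = 270; S = 16·(45 + 270)/2 = 2520.

2520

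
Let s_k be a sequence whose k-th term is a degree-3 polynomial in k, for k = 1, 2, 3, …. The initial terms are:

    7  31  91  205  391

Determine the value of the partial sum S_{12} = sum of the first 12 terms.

18498

1st diffs: 24, 60, 114, 186.
2nd diffs: 36, 54, 72.
3rd diffs: 18, 18 (constant).
So s_k = 3k^3 + 3k + 1.
Continuing: …, 667, 1051, 1561, 2215, …, s_{12} = 5221.
Summing k = 1..12 (12 terms) gives 18498.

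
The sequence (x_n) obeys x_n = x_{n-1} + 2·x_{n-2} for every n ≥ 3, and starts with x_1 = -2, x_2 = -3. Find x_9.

-427

x_3 = -7;  x_4 = -13;  x_5 = -27;  x_6 = -53;  x_7 = -107;  x_8 = -213;  x_9 = -427.
(Characteristic roots are 2 and -1.)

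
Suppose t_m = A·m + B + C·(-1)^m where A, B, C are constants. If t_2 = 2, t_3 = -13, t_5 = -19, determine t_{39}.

The three given values yield: 2A + B + C = 2; 3A + B - C = -13; 5A + B - C = -19.
Subtracting the first from the second: A - 2C = -15.
Subtracting the second from the third: 2A = -6.
Solving: C = 6, A = -3, then B = 2.
So t_m = -3·m + 2 + 6·(-1)^m; at m=39 this is -121.

-121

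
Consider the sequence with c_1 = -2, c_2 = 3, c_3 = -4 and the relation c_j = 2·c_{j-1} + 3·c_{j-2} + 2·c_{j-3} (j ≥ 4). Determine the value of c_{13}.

c_4 = -3; c_5 = -12; c_6 = -41; c_7 = -124; c_8 = -395; c_9 = -1244; c_{10} = -3921; c_{11} = -12364; c_{12} = -38979; c_{13} = -122892.

-122892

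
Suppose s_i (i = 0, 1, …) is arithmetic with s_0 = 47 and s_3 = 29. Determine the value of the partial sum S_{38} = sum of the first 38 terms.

-2432

Common difference d = (29 - 47) / (3 - 0) = -6.
s_i = 47 + (i - 0)·(-6).
s_{37} = -175; S = 38·(47 + (-175))/2 = -2432.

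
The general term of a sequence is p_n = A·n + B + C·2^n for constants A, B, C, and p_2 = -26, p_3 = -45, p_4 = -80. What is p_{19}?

-2097213

At n = 2, 3, 4: 2A + B + 4C = -26; 3A + B + 8C = -45; 4A + B + 16C = -80.
Subtracting the first from the second: A + 4C = -19.
Subtracting the second from the third: A + 8C = -35.
Solving: C = -4, A = -3, then B = -4.
So p_n = -3·n + (-4) + (-4)·2^n; at n=19 this is -2097213.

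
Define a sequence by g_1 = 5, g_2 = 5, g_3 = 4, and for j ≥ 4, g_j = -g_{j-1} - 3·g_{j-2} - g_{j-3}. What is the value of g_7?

-58

Iterate the recurrence:
g_4 = -24  g_5 = 7  g_6 = 61  g_7 = -58.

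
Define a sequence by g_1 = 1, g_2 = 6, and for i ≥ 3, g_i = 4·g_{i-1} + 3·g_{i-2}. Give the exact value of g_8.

58662

Applying the relation repeatedly:
g_3 = 27, g_4 = 126, g_5 = 585, g_6 = 2718, g_7 = 12627, g_8 = 58662.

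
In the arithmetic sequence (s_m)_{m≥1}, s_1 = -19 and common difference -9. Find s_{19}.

-181

s_m = -19 + (m - 1)·(-9).
s_{19} = -19 + 18·(-9) = -181.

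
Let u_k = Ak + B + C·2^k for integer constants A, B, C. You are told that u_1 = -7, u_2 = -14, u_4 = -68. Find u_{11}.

-10207

The three given values yield: A + B + 2C = -7; 2A + B + 4C = -14; 4A + B + 16C = -68.
Subtracting the first from the second: A + 2C = -7.
Subtracting the second from the third: 2A + 12C = -54.
Solving: C = -5, A = 3, then B = 0.
Hence u_{11} = 3·11 + 0 + (-5)·2048 = -10207.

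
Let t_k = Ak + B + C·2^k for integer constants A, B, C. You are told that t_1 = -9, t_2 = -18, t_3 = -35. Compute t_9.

The three given values yield: A + B + 2C = -9; 2A + B + 4C = -18; 3A + B + 8C = -35.
Subtracting the first from the second: A + 2C = -9.
Subtracting the second from the third: A + 4C = -17.
Solving: C = -4, A = -1, then B = 0.
So t_k = -1·k + 0 + (-4)·2^k; at k=9 this is -2057.

-2057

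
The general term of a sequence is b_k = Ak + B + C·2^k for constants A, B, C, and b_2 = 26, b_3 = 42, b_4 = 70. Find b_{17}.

The three given values yield: 2A + B + 4C = 26; 3A + B + 8C = 42; 4A + B + 16C = 70.
Subtracting the first from the second: A + 4C = 16.
Subtracting the second from the third: A + 8C = 28.
Solving: C = 3, A = 4, then B = 6.
Hence b_{17} = 4·17 + 6 + 3·131072 = 393290.

393290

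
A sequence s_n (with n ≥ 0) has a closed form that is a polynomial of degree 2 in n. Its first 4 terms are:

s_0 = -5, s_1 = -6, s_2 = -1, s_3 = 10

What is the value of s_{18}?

895

1st diffs: -1, 5, 11.
2nd diffs: 6, 6 (constant).
Newton forward-difference form: s_n = -5 + (-1)·C(n,1) + 6·C(n,2).
At n = 18: n = 18, so s_{18} = -5 - 18 + 918 = 895.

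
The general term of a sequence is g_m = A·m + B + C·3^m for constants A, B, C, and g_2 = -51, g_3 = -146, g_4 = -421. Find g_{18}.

-1937102531

The three given values yield: 2A + B + 9C = -51; 3A + B + 27C = -146; 4A + B + 81C = -421.
Subtracting the first from the second: A + 18C = -95.
Subtracting the second from the third: A + 54C = -275.
Solving: C = -5, A = -5, then B = 4.
Hence g_{18} = -5·18 + 4 + (-5)·387420489 = -1937102531.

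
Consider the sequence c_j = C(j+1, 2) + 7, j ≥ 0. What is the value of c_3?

C(4, 2) = 6, so c_3 = 13.

13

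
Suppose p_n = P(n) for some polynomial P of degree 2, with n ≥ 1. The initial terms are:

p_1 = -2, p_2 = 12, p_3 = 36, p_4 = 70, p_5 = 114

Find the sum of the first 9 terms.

1326

1st diffs: 14, 24, 34, 44.
2nd diffs: 10, 10, 10 (constant).
Newton forward-difference form: p_n = -2 + 14·C(n-1,1) + 10·C(n-1,2).
Continuing: 168, 232, 306, 390.
Summing n = 1..9 (9 terms) gives 1326.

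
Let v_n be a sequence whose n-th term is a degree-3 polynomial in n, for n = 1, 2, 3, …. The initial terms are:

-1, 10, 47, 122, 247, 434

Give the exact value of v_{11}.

2719

1st diffs: 11, 37, 75, 125, 187.
2nd diffs: 26, 38, 50, 62.
3rd diffs: 12, 12, 12 (constant).
Newton forward-difference form: v_n = -1 + 11·C(n-1,1) + 26·C(n-1,2) + 12·C(n-1,3).
At n = 11: n-1 = 10, so v_{11} = -1 + 110 + 1170 + 1440 = 2719.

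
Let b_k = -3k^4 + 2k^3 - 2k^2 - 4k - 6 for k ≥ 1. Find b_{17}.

b_{17} = -3·17^4 + 2·17^3 - 2·17^2 - 4·17 - 6 = -241389.

-241389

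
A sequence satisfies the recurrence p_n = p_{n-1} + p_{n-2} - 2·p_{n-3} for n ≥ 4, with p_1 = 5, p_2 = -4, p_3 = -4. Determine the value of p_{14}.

-94

Applying the relation repeatedly:
p_4 = -18  p_5 = -14  p_6 = -24  …  p_{11} = 98  p_{12} = 56  p_{13} = 46  p_{14} = -94.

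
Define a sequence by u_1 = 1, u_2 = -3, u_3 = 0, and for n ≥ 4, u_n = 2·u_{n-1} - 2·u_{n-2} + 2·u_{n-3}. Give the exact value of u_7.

4

Compute successive terms:
u_4 = 8;  u_5 = 10;  u_6 = 4;  u_7 = 4.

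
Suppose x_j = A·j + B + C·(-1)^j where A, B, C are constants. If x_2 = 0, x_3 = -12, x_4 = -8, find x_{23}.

The three given values yield: 2A + B + C = 0; 3A + B - C = -12; 4A + B + C = -8.
Subtracting the first from the second: A - 2C = -12.
Subtracting the second from the third: A + 2C = 4.
Solving: C = 4, A = -4, then B = 4.
Therefore x_{23} = -92 + 4 + 4·(-1) = -92.

-92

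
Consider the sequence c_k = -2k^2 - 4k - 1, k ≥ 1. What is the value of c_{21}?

-967

c_{21} = -2·21^2 - 4·21 - 1 = -967.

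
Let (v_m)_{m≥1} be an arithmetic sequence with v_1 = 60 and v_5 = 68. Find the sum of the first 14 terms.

1022

Common difference d = (68 - 60) / (5 - 1) = 2.
v_m = 60 + (m - 1)·2.
v_{14} = 86; S = 14·(60 + 86)/2 = 1022.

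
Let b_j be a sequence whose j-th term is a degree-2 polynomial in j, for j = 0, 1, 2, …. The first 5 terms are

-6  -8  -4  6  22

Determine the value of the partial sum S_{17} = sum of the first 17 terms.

1st diffs: -2, 4, 10, 16.
2nd diffs: 6, 6, 6 (constant).
Newton forward-difference form: b_j = -6 + (-2)·C(j,1) + 6·C(j,2).
Continuing: …, 44, 72, 106, 146, …, b_{16} = 682.
Summing j = 0..16 (17 terms) gives 3706.

3706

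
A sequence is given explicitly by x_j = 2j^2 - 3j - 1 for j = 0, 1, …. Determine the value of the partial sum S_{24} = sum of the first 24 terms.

7796

Over j = 0..23: Σj = 276, Σj² = 4324.
Total = (2)·4324 + (-3)·276 + (-1)·24 = 7796.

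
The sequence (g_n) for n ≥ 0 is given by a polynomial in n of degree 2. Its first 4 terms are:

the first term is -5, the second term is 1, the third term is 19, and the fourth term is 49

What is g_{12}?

1st diffs: 6, 18, 30.
2nd diffs: 12, 12 (constant).
So g_n = 6n^2 - 5.
Evaluating at n = 12 gives g_{12} = 859.

859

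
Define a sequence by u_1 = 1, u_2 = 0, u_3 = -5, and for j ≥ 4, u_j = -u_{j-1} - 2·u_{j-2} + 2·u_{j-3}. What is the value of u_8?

u_4 = 7  u_5 = 3  u_6 = -27  u_7 = 35  u_8 = 25.

25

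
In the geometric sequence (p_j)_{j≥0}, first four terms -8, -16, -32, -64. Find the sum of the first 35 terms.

-274877906936

Common ratio r = 2.
p_j = (-8)·2^(j-0).
S = (-8)·(2^35 - 1)/(2 - 1) = (-8)·(34359738368 - 1)/(1) = -274877906936.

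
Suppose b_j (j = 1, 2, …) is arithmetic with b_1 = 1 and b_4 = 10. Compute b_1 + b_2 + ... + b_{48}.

Common difference d = (10 - 1) / (4 - 1) = 3.
b_j = 1 + (j - 1)·3.
b_{48} = 142; S = 48·(1 + 142)/2 = 3432.

3432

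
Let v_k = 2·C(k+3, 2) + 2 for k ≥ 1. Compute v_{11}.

184

C(14, 2) = 91, so v_{11} = 184.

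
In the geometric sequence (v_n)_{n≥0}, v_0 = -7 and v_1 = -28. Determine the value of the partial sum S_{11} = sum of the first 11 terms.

-9786707

Common ratio r = 4.
v_n = (-7)·4^(n-0).
S = (-7)·(4^11 - 1)/(4 - 1) = (-7)·(4194304 - 1)/(3) = -9786707.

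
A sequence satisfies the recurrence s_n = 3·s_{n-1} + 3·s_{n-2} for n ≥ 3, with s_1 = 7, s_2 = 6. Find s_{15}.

Compute successive terms:
s_3 = 39; s_4 = 135; s_5 = 522; …; s_{12} = 5857515; s_{13} = 22207527; s_{14} = 84195126; s_{15} = 319207959.

319207959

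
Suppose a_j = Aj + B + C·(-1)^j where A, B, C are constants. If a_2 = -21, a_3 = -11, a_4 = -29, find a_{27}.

-107

Plug in j = 2, 3, 4: 2A + B + C = -21; 3A + B - C = -11; 4A + B + C = -29.
Subtracting the first from the second: A - 2C = 10.
Subtracting the second from the third: A + 2C = -18.
Solving: C = -7, A = -4, then B = -6.
Hence a_{27} = -4·27 + (-6) + (-7)·(-1) = -107.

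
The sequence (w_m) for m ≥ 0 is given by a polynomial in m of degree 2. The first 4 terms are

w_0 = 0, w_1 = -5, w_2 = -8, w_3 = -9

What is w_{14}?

112

1st diffs: -5, -3, -1.
2nd diffs: 2, 2 (constant).
Newton forward-difference form: w_m = (-5)·C(m,1) + 2·C(m,2).
At m = 14: m = 14, so w_{14} = -70 + 182 = 112.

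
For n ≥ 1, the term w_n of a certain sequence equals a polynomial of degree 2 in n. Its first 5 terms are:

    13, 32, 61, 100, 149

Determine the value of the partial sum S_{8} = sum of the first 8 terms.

1st diffs: 19, 29, 39, 49.
2nd diffs: 10, 10, 10 (constant).
Newton forward-difference form: w_n = 13 + 19·C(n-1,1) + 10·C(n-1,2).
Continuing: 208, 277, 356.
Summing n = 1..8 (8 terms) gives 1196.

1196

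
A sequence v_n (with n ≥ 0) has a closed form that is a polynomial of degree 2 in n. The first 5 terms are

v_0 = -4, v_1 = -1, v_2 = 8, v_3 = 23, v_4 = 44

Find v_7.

1st diffs: 3, 9, 15, 21.
2nd diffs: 6, 6, 6 (constant).
Newton forward-difference form: v_n = -4 + 3·C(n,1) + 6·C(n,2).
At n = 7: n = 7, so v_7 = -4 + 21 + 126 = 143.

143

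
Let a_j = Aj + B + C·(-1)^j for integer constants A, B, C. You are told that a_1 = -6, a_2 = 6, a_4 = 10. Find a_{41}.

Plug in j = 1, 2, 4: A + B - C = -6; 2A + B + C = 6; 4A + B + C = 10.
Subtracting the first from the second: A + 2C = 12.
Subtracting the second from the third: 2A = 4.
Solving: C = 5, A = 2, then B = -3.
So a_j = 2·j + (-3) + 5·(-1)^j; at j=41 this is 74.

74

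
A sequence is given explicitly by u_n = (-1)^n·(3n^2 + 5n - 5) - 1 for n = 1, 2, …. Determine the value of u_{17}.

-948

(-1)^17 = -1; 3n^2 + 5n - 5 at n=17 is 947; so u_{17} = -948.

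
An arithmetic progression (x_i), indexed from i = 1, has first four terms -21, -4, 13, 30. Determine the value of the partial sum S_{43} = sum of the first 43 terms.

Common difference d = 17.
x_i = -21 + (i - 1)·17.
x_{43} = 693; S = 43·(-21 + 693)/2 = 14448.

14448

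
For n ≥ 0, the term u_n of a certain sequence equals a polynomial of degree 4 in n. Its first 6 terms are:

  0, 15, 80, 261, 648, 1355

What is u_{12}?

1st diffs: 15, 65, 181, 387, 707.
2nd diffs: 50, 116, 206, 320.
3rd diffs: 66, 90, 114.
4th diffs: 24, 24 (constant).
Newton forward-difference form: u_n = 15·C(n,1) + 50·C(n,2) + 66·C(n,3) + 24·C(n,4).
At n = 12: n = 12, so u_{12} = 180 + 3300 + 14520 + 11880 = 29880.

29880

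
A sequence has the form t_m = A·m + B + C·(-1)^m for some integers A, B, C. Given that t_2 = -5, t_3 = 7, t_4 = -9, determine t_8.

Plug in m = 2, 3, 4: 2A + B + C = -5; 3A + B - C = 7; 4A + B + C = -9.
Subtracting the first from the second: A - 2C = 12.
Subtracting the second from the third: A + 2C = -16.
Solving: C = -7, A = -2, then B = 6.
Therefore t_8 = -16 + 6 + (-7)·1 = -17.

-17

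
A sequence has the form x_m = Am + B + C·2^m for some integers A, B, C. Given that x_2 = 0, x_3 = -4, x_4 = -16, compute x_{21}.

-4194220

At m = 2, 3, 4: 2A + B + 4C = 0; 3A + B + 8C = -4; 4A + B + 16C = -16.
Subtracting the first from the second: A + 4C = -4.
Subtracting the second from the third: A + 8C = -12.
Solving: C = -2, A = 4, then B = 0.
Therefore x_{21} = 84 + 0 + (-2)·2097152 = -4194220.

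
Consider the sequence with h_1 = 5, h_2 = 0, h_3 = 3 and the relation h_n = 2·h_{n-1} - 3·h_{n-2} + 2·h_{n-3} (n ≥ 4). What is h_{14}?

Iterate the recurrence:
h_4 = 16; h_5 = 23; h_6 = 4; …; h_{11} = 27; h_{12} = -176; h_{13} = -217; h_{14} = 148.

148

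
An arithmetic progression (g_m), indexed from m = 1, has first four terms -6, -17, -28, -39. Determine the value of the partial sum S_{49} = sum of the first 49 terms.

Common difference d = -11.
g_m = -6 + (m - 1)·(-11).
g_{49} = -534; S = 49·(-6 + (-534))/2 = -13230.

-13230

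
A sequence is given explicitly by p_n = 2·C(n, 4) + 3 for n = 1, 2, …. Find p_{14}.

2005

C(14, 4) = 1001, so p_{14} = 2005.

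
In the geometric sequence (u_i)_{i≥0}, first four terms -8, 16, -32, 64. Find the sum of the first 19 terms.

-1398104

Common ratio r = -2.
u_i = (-8)·(-2)^(i-0).
S = (-8)·((-2)^19 - 1)/(-2 - 1) = (-8)·(-524288 - 1)/(-3) = -1398104.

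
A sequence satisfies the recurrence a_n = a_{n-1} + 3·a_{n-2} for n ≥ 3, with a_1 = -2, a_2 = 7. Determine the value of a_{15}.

143569

Step forward from the initial values:
a_3 = 1  a_4 = 22  a_5 = 25  …  a_{12} = 11827  a_{13} = 27022  a_{14} = 62503  a_{15} = 143569.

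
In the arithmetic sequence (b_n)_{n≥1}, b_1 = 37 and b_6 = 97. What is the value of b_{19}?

253

Common difference d = (97 - 37) / (6 - 1) = 12.
b_n = 37 + (n - 1)·12.
b_{19} = 37 + 18·12 = 253.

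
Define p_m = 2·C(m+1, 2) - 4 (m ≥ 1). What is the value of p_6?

38

C(7, 2) = 21, so p_6 = 38.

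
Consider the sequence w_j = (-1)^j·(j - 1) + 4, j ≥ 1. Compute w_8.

11

(-1)^8 = 1; j - 1 at j=8 is 7; so w_8 = 11.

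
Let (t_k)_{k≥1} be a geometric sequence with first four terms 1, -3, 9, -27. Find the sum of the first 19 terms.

Common ratio r = -3.
t_k = 1·(-3)^(k-1).
S = 1·((-3)^19 - 1)/(-3 - 1) = 1·(-1162261467 - 1)/(-4) = 290565367.

290565367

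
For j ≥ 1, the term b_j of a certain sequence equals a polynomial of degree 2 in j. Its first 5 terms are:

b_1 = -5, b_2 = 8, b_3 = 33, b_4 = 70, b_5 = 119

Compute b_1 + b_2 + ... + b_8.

996

1st diffs: 13, 25, 37, 49.
2nd diffs: 12, 12, 12 (constant).
Newton forward-difference form: b_j = -5 + 13·C(j-1,1) + 12·C(j-1,2).
Continuing: 180, 253, 338.
Summing j = 1..8 (8 terms) gives 996.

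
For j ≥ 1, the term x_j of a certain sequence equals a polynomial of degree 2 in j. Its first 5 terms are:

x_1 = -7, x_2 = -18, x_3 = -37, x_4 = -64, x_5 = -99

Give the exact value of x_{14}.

1st diffs: -11, -19, -27, -35.
2nd diffs: -8, -8, -8 (constant).
Newton forward-difference form: x_j = -7 + (-11)·C(j-1,1) + (-8)·C(j-1,2).
At j = 14: j-1 = 13, so x_{14} = -7 - 143 - 624 = -774.

-774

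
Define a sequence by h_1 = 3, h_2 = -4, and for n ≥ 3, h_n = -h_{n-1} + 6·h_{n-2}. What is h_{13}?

1066978

Iterate the recurrence:
h_3 = 22  h_4 = -46  h_5 = 178  …  h_{10} = -38854  h_{11} = 119122  h_{12} = -352246  h_{13} = 1066978.
(Characteristic roots are 2 and -3.)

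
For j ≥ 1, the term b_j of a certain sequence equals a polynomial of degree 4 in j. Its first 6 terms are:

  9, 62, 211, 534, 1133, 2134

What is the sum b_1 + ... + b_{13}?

118365

1st diffs: 53, 149, 323, 599, 1001.
2nd diffs: 96, 174, 276, 402.
3rd diffs: 78, 102, 126.
4th diffs: 24, 24 (constant).
So b_j = j^4 + 3j^3 + 5j^2 + 2j - 2.
Continuing: …, 3687, 5966, 9169, 13518, …, b_{13} = 36021.
Summing j = 1..13 (13 terms) gives 118365.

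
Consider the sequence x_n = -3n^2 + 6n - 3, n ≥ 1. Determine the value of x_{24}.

x_{24} = -3·24^2 + 6·24 - 3 = -1587.

-1587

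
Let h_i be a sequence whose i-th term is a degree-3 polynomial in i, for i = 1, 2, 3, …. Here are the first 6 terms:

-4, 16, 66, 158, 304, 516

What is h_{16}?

8906

1st diffs: 20, 50, 92, 146, 212.
2nd diffs: 30, 42, 54, 66.
3rd diffs: 12, 12, 12 (constant).
Newton forward-difference form: h_i = -4 + 20·C(i-1,1) + 30·C(i-1,2) + 12·C(i-1,3).
At i = 16: i-1 = 15, so h_{16} = -4 + 300 + 3150 + 5460 = 8906.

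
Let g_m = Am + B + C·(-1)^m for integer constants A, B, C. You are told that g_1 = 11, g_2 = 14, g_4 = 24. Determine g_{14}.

74

Write the equations: A + B - C = 11; 2A + B + C = 14; 4A + B + C = 24.
Subtracting the first from the second: A + 2C = 3.
Subtracting the second from the third: 2A = 10.
Solving: C = -1, A = 5, then B = 5.
Hence g_{14} = 5·14 + 5 + (-1)·1 = 74.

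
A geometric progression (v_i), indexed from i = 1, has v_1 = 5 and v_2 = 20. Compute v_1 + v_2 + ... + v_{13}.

Common ratio r = 4.
v_i = 5·4^(i-1).
S = 5·(4^13 - 1)/(4 - 1) = 5·(67108864 - 1)/(3) = 111848105.

111848105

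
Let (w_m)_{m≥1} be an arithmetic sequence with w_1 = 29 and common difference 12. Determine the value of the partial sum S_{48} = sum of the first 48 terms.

14928

w_m = 29 + (m - 1)·12.
w_{48} = 593; S = 48·(29 + 593)/2 = 14928.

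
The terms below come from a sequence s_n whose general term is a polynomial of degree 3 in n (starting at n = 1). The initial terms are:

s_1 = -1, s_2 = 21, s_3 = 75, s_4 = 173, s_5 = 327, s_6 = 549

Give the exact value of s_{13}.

5015

1st diffs: 22, 54, 98, 154, 222.
2nd diffs: 32, 44, 56, 68.
3rd diffs: 12, 12, 12 (constant).
Newton forward-difference form: s_n = -1 + 22·C(n-1,1) + 32·C(n-1,2) + 12·C(n-1,3).
At n = 13: n-1 = 12, so s_{13} = -1 + 264 + 2112 + 2640 = 5015.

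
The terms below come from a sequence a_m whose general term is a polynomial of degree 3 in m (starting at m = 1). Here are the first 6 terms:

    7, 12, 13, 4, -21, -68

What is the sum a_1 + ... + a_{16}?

1st diffs: 5, 1, -9, -25, -47.
2nd diffs: -4, -10, -16, -22.
3rd diffs: -6, -6, -6 (constant).
So a_m = -m^3 + 4m^2 + 4.
Continuing: …, -143, -252, -401, -596, …, a_{16} = -3068.
Summing m = 1..16 (16 terms) gives -12448.

-12448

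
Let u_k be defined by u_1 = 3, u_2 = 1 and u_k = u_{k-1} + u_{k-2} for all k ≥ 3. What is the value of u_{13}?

Applying the relation repeatedly:
u_3 = 4; u_4 = 5; u_5 = 9; …; u_{10} = 97; u_{11} = 157; u_{12} = 254; u_{13} = 411.

411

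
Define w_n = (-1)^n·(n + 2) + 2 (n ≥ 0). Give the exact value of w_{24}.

28

(-1)^24 = 1; n + 2 at n=24 is 26; so w_{24} = 28.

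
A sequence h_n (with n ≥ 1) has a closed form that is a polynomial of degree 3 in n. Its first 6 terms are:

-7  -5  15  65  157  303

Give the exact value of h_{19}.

12575

1st diffs: 2, 20, 50, 92, 146.
2nd diffs: 18, 30, 42, 54.
3rd diffs: 12, 12, 12 (constant).
Newton forward-difference form: h_n = -7 + 2·C(n-1,1) + 18·C(n-1,2) + 12·C(n-1,3).
At n = 19: n-1 = 18, so h_{19} = -7 + 36 + 2754 + 9792 = 12575.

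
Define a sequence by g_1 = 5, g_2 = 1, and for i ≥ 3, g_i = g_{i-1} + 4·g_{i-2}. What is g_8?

1481

g_3 = 21  g_4 = 25  g_5 = 109  g_6 = 209  g_7 = 645  g_8 = 1481.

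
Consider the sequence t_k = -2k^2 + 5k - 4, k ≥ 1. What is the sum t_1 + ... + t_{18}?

-3435

Over k = 1..18: Σk = 171, Σk² = 2109.
Total = (-2)·2109 + (5)·171 + (-4)·18 = -3435.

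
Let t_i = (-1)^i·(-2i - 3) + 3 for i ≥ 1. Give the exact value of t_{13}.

32

(-1)^13 = -1; -2i - 3 at i=13 is -29; so t_{13} = 32.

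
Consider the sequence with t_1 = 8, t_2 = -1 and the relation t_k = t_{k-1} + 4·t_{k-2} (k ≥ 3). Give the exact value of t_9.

5351

Step forward from the initial values:
t_3 = 31; t_4 = 27; t_5 = 151; t_6 = 259; t_7 = 863; t_8 = 1899; t_9 = 5351.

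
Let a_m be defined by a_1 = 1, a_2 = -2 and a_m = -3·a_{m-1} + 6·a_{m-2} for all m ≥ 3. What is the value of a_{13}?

28652616

Applying the relation repeatedly:
a_3 = 12, a_4 = -48, a_5 = 216, …, a_{10} = -342792, a_{11} = 1498824, a_{12} = -6553224, a_{13} = 28652616.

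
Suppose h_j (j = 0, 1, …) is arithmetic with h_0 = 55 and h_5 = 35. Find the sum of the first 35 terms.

-455

Common difference d = (35 - 55) / (5 - 0) = -4.
h_j = 55 + (j - 0)·(-4).
h_{34} = -81; S = 35·(55 + (-81))/2 = -455.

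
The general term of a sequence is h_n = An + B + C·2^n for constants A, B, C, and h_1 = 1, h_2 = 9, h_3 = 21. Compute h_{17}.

262205

Write the equations: A + B + 2C = 1; 2A + B + 4C = 9; 3A + B + 8C = 21.
Subtracting the first from the second: A + 2C = 8.
Subtracting the second from the third: A + 4C = 12.
Solving: C = 2, A = 4, then B = -7.
So h_n = 4·n + (-7) + 2·2^n; at n=17 this is 262205.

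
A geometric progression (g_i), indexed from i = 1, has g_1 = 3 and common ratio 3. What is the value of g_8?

6561

g_i = 3·3^(i-1).
g_8 = 3·3^7 = 6561.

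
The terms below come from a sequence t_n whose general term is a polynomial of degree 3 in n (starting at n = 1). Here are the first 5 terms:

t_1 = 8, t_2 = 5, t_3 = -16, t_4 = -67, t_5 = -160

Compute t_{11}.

1st diffs: -3, -21, -51, -93.
2nd diffs: -18, -30, -42.
3rd diffs: -12, -12 (constant).
Newton forward-difference form: t_n = 8 + (-3)·C(n-1,1) + (-18)·C(n-1,2) + (-12)·C(n-1,3).
At n = 11: n-1 = 10, so t_{11} = 8 - 30 - 810 - 1440 = -2272.

-2272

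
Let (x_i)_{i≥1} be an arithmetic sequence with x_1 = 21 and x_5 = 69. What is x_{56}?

Common difference d = (69 - 21) / (5 - 1) = 12.
x_i = 21 + (i - 1)·12.
x_{56} = 21 + 55·12 = 681.

681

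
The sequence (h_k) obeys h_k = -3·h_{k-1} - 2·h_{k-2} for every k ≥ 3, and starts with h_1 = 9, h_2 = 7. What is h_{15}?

Step forward from the initial values:
h_3 = -39;  h_4 = 103;  h_5 = -231;  …;  h_{12} = 32743;  h_{13} = -65511;  h_{14} = 131047;  h_{15} = -262119.
(Characteristic roots are -1 and -2.)

-262119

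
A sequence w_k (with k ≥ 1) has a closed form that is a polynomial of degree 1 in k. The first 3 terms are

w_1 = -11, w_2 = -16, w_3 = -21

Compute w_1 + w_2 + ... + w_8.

-228

1st diffs: -5, -5 (constant).
So w_k = -5k - 6.
Continuing: …, -26, -31, -36, -41, …, w_8 = -46.
Summing k = 1..8 (8 terms) gives -228.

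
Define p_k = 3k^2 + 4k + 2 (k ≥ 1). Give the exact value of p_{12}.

p_{12} = 3·12^2 + 4·12 + 2 = 482.

482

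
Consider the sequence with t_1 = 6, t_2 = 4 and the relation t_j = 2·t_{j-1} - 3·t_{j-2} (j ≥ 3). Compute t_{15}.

6830

Compute successive terms:
t_3 = -10  t_4 = -32  t_5 = -34  …  t_{12} = -656  t_{13} = 2894  t_{14} = 7756  t_{15} = 6830.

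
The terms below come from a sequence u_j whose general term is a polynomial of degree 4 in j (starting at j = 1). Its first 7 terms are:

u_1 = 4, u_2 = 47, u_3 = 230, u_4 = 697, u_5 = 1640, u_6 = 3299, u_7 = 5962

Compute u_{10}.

23575

1st diffs: 43, 183, 467, 943, 1659, 2663.
2nd diffs: 140, 284, 476, 716, 1004.
3rd diffs: 144, 192, 240, 288.
4th diffs: 48, 48, 48 (constant).
So u_j = 2j^4 + 4j^3 - 4j^2 - 3j + 5.
Evaluating at j = 10 gives u_{10} = 23575.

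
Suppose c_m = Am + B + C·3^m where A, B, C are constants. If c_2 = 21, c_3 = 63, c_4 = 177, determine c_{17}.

258280419

The three given values yield: 2A + B + 9C = 21; 3A + B + 27C = 63; 4A + B + 81C = 177.
Subtracting the first from the second: A + 18C = 42.
Subtracting the second from the third: A + 54C = 114.
Solving: C = 2, A = 6, then B = -9.
So c_m = 6·m + (-9) + 2·3^m; at m=17 this is 258280419.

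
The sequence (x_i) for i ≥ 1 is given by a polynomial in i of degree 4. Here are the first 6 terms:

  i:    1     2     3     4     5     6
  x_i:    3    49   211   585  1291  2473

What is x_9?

1st diffs: 46, 162, 374, 706, 1182.
2nd diffs: 116, 212, 332, 476.
3rd diffs: 96, 120, 144.
4th diffs: 24, 24 (constant).
Newton forward-difference form: x_i = 3 + 46·C(i-1,1) + 116·C(i-1,2) + 96·C(i-1,3) + 24·C(i-1,4).
At i = 9: i-1 = 8, so x_9 = 3 + 368 + 3248 + 5376 + 1680 = 10675.

10675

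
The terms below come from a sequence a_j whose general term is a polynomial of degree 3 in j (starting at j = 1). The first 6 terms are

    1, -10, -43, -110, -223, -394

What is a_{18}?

-11338

1st diffs: -11, -33, -67, -113, -171.
2nd diffs: -22, -34, -46, -58.
3rd diffs: -12, -12, -12 (constant).
Newton forward-difference form: a_j = 1 + (-11)·C(j-1,1) + (-22)·C(j-1,2) + (-12)·C(j-1,3).
At j = 18: j-1 = 17, so a_{18} = 1 - 187 - 2992 - 8160 = -11338.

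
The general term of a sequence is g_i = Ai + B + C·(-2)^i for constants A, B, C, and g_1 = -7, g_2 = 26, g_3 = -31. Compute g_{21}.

At i = 1, 2, 3: A + B - 2C = -7; 2A + B + 4C = 26; 3A + B - 8C = -31.
Subtracting the first from the second: A + 6C = 33.
Subtracting the second from the third: A - 12C = -57.
Solving: C = 5, A = 3, then B = 0.
Hence g_{21} = 3·21 + 0 + 5·(-2097152) = -10485697.

-10485697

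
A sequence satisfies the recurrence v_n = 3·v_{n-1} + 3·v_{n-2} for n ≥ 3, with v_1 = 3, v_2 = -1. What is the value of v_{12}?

697410

Compute successive terms:
v_3 = 6; v_4 = 15; v_5 = 63; v_6 = 234; v_7 = 891; v_8 = 3375; v_9 = 12798; v_{10} = 48519; v_{11} = 183951; v_{12} = 697410.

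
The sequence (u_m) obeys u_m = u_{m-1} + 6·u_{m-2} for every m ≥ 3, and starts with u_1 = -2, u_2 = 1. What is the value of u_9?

-4295

Iterate the recurrence:
u_3 = -11;  u_4 = -5;  u_5 = -71;  u_6 = -101;  u_7 = -527;  u_8 = -1133;  u_9 = -4295.
(Characteristic roots are 3 and -2.)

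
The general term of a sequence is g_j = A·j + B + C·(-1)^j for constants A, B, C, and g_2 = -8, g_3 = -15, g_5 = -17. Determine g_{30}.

-36

Plug in j = 2, 3, 5: 2A + B + C = -8; 3A + B - C = -15; 5A + B - C = -17.
Subtracting the first from the second: A - 2C = -7.
Subtracting the second from the third: 2A = -2.
Solving: C = 3, A = -1, then B = -9.
So g_j = -1·j + (-9) + 3·(-1)^j; at j=30 this is -36.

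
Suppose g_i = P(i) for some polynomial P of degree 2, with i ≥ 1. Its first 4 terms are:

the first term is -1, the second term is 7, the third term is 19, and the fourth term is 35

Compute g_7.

107

1st diffs: 8, 12, 16.
2nd diffs: 4, 4 (constant).
Newton forward-difference form: g_i = -1 + 8·C(i-1,1) + 4·C(i-1,2).
At i = 7: i-1 = 6, so g_7 = -1 + 48 + 60 = 107.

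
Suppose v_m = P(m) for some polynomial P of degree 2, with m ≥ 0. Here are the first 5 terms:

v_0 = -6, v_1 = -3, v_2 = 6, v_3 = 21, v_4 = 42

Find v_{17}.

1st diffs: 3, 9, 15, 21.
2nd diffs: 6, 6, 6 (constant).
Newton forward-difference form: v_m = -6 + 3·C(m,1) + 6·C(m,2).
At m = 17: m = 17, so v_{17} = -6 + 51 + 816 = 861.

861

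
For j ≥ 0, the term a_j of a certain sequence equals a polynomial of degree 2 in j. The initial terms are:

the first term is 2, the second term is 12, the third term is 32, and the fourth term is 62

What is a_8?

1st diffs: 10, 20, 30.
2nd diffs: 10, 10 (constant).
So a_j = 5j^2 + 5j + 2.
Evaluating at j = 8 gives a_8 = 362.

362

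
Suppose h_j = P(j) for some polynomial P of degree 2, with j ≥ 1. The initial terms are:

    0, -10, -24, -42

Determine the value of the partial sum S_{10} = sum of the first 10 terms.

-930

1st diffs: -10, -14, -18.
2nd diffs: -4, -4 (constant).
So h_j = -2j^2 - 4j + 6.
Continuing: …, -64, -90, -120, -154, …, h_{10} = -234.
Summing j = 1..10 (10 terms) gives -930.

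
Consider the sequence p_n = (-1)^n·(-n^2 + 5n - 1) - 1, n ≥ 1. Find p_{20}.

(-1)^20 = 1; -n^2 + 5n - 1 at n=20 is -301; so p_{20} = -302.

-302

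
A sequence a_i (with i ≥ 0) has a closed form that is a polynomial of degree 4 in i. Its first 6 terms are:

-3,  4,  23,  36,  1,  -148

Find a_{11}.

-10156

1st diffs: 7, 19, 13, -35, -149.
2nd diffs: 12, -6, -48, -114.
3rd diffs: -18, -42, -66.
4th diffs: -24, -24 (constant).
Newton forward-difference form: a_i = -3 + 7·C(i,1) + 12·C(i,2) + (-18)·C(i,3) + (-24)·C(i,4).
At i = 11: i = 11, so a_{11} = -3 + 77 + 660 - 2970 - 7920 = -10156.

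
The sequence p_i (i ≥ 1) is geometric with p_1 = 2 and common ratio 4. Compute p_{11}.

p_i = 2·4^(i-1).
p_{11} = 2·4^10 = 2097152.

2097152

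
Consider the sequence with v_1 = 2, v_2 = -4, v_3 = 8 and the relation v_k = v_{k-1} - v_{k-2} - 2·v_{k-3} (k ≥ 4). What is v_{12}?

-16

Compute successive terms:
v_4 = 8; v_5 = 8; v_6 = -16; v_7 = -40; v_8 = -40; v_9 = 32; v_{10} = 152; v_{11} = 200; v_{12} = -16.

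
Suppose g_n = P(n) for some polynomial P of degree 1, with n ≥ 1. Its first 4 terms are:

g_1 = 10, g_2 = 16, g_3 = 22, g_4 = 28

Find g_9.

58

1st diffs: 6, 6, 6 (constant).
So g_n = 6n + 4.
Evaluating at n = 9 gives g_9 = 58.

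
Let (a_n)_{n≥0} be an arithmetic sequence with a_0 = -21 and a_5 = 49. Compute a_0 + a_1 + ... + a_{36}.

Common difference d = (49 - (-21)) / (5 - 0) = 14.
a_n = -21 + (n - 0)·14.
a_{36} = 483; S = 37·(-21 + 483)/2 = 8547.

8547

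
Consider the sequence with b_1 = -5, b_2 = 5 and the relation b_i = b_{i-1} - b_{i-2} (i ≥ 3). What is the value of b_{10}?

Iterate the recurrence:
b_3 = 10, b_4 = 5, b_5 = -5, b_6 = -10, b_7 = -5, b_8 = 5, b_9 = 10, b_{10} = 5.

5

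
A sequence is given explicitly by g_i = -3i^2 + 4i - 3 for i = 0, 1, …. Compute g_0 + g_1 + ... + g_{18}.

-5700

Over i = 0..18: Σi = 171, Σi² = 2109.
Total = (-3)·2109 + (4)·171 + (-3)·19 = -5700.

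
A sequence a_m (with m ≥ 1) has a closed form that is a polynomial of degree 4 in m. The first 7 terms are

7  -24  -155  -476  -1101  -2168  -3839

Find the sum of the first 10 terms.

-38273

1st diffs: -31, -131, -321, -625, -1067, -1671.
2nd diffs: -100, -190, -304, -442, -604.
3rd diffs: -90, -114, -138, -162.
4th diffs: -24, -24, -24 (constant).
Newton forward-difference form: a_m = 7 + (-31)·C(m-1,1) + (-100)·C(m-1,2) + (-90)·C(m-1,3) + (-24)·C(m-1,4).
Continuing: -6300, -9761, -14456.
Summing m = 1..10 (10 terms) gives -38273.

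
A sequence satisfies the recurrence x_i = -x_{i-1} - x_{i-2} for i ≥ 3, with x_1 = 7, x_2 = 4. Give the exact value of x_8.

Applying the relation repeatedly:
x_3 = -11; x_4 = 7; x_5 = 4; x_6 = -11; x_7 = 7; x_8 = 4.

4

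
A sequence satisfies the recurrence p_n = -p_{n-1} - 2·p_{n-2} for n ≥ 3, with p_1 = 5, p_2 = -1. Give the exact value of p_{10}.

Applying the relation repeatedly:
p_3 = -9, p_4 = 11, p_5 = 7, p_6 = -29, p_7 = 15, p_8 = 43, p_9 = -73, p_{10} = -13.

-13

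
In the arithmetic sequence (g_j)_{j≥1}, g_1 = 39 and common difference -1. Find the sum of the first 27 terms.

g_j = 39 + (j - 1)·(-1).
g_{27} = 13; S = 27·(39 + 13)/2 = 702.

702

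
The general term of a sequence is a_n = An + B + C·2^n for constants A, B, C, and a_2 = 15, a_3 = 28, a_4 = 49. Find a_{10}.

Plug in n = 2, 3, 4: 2A + B + 4C = 15; 3A + B + 8C = 28; 4A + B + 16C = 49.
Subtracting the first from the second: A + 4C = 13.
Subtracting the second from the third: A + 8C = 21.
Solving: C = 2, A = 5, then B = -3.
So a_n = 5·n + (-3) + 2·2^n; at n=10 this is 2095.

2095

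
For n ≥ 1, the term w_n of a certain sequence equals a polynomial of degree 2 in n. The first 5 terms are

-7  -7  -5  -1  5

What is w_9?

1st diffs: 0, 2, 4, 6.
2nd diffs: 2, 2, 2 (constant).
Newton forward-difference form: w_n = -7 + 2·C(n-1,2).
At n = 9: n-1 = 8, so w_9 = -7 + 56 = 49.

49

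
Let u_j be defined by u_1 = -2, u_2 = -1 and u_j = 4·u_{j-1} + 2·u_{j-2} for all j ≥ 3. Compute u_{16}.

Compute successive terms:
u_3 = -8;  u_4 = -34;  u_5 = -152;  …;  u_{13} = -23341952;  u_{14} = -103859776;  u_{15} = -462123008;  u_{16} = -2056211584.

-2056211584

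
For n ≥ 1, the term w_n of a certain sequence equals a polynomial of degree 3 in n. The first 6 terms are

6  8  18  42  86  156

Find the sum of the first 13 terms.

1st diffs: 2, 10, 24, 44, 70.
2nd diffs: 8, 14, 20, 26.
3rd diffs: 6, 6, 6 (constant).
Newton forward-difference form: w_n = 6 + 2·C(n-1,1) + 8·C(n-1,2) + 6·C(n-1,3).
Continuing: …, 258, 398, 582, 816, …, w_{13} = 1878.
Summing n = 1..13 (13 terms) gives 6812.

6812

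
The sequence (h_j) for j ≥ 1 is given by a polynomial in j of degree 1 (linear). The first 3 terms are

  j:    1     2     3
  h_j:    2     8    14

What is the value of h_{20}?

1st diffs: 6, 6 (constant).
So h_j = 6j - 4.
Evaluating at j = 20 gives h_{20} = 116.

116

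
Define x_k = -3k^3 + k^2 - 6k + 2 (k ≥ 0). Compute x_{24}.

-41038

x_{24} = -3·24^3 + 1·24^2 - 6·24 + 2 = -41038.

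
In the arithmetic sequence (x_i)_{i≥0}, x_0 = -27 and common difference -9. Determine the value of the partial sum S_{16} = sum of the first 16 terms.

-1512

x_i = -27 + (i - 0)·(-9).
x_{15} = -162; S = 16·(-27 + (-162))/2 = -1512.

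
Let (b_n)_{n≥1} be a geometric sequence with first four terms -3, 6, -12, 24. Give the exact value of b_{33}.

-12884901888

Common ratio r = -2.
b_n = (-3)·(-2)^(n-1).
b_{33} = (-3)·(-2)^32 = -12884901888.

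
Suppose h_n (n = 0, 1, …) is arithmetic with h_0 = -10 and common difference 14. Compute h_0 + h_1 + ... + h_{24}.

h_n = -10 + (n - 0)·14.
h_{24} = 326; S = 25·(-10 + 326)/2 = 3950.

3950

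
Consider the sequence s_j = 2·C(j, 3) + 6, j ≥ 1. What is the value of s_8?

C(8, 3) = 56, so s_8 = 118.

118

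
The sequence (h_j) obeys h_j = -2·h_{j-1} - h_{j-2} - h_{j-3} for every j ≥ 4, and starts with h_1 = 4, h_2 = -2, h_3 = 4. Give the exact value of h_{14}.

-2692

Compute successive terms:
h_4 = -10  h_5 = 18  h_6 = -30  …  h_{11} = 498  h_{12} = -874  h_{13} = 1534  h_{14} = -2692.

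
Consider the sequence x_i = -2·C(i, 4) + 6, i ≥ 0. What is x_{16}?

-3634

C(16, 4) = 1820, so x_{16} = -3634.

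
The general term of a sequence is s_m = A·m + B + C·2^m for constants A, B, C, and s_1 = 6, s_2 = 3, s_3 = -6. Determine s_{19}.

-1572798

Write the equations: A + B + 2C = 6; 2A + B + 4C = 3; 3A + B + 8C = -6.
Subtracting the first from the second: A + 2C = -3.
Subtracting the second from the third: A + 4C = -9.
Solving: C = -3, A = 3, then B = 9.
So s_m = 3·m + 9 + (-3)·2^m; at m=19 this is -1572798.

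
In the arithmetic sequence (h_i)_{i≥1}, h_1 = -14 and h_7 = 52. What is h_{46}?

481

Common difference d = (52 - (-14)) / (7 - 1) = 11.
h_i = -14 + (i - 1)·11.
h_{46} = -14 + 45·11 = 481.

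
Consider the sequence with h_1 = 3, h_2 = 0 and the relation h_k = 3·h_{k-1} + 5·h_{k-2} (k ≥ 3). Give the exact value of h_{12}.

Applying the relation repeatedly:
h_3 = 15  h_4 = 45  h_5 = 210  h_6 = 855  h_7 = 3615  h_8 = 15120  h_9 = 63435  h_{10} = 265905  h_{11} = 1114890  h_{12} = 4674195.

4674195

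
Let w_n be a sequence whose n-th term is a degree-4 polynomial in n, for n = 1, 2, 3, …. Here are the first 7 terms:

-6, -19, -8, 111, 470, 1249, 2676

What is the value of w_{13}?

43662

1st diffs: -13, 11, 119, 359, 779, 1427.
2nd diffs: 24, 108, 240, 420, 648.
3rd diffs: 84, 132, 180, 228.
4th diffs: 48, 48, 48 (constant).
Newton forward-difference form: w_n = -6 + (-13)·C(n-1,1) + 24·C(n-1,2) + 84·C(n-1,3) + 48·C(n-1,4).
At n = 13: n-1 = 12, so w_{13} = -6 - 156 + 1584 + 18480 + 23760 = 43662.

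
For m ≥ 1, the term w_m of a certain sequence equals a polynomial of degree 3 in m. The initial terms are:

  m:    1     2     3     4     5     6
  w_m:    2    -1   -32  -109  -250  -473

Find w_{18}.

-16097

1st diffs: -3, -31, -77, -141, -223.
2nd diffs: -28, -46, -64, -82.
3rd diffs: -18, -18, -18 (constant).
Newton forward-difference form: w_m = 2 + (-3)·C(m-1,1) + (-28)·C(m-1,2) + (-18)·C(m-1,3).
At m = 18: m-1 = 17, so w_{18} = 2 - 51 - 3808 - 12240 = -16097.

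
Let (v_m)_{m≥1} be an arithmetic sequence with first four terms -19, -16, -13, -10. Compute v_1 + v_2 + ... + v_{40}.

1580

Common difference d = 3.
v_m = -19 + (m - 1)·3.
v_{40} = 98; S = 40·(-19 + 98)/2 = 1580.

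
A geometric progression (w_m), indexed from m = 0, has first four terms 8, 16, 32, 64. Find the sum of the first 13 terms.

Common ratio r = 2.
w_m = 8·2^(m-0).
S = 8·(2^13 - 1)/(2 - 1) = 8·(8192 - 1)/(1) = 65528.

65528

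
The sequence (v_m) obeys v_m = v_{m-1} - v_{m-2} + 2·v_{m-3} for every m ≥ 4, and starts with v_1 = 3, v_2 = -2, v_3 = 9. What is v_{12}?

89

Applying the relation repeatedly:
v_4 = 17  v_5 = 4  v_6 = 5  v_7 = 35  v_8 = 38  v_9 = 13  v_{10} = 45  v_{11} = 108  v_{12} = 89.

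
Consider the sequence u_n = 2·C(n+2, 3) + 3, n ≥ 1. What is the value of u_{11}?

C(13, 3) = 286, so u_{11} = 575.

575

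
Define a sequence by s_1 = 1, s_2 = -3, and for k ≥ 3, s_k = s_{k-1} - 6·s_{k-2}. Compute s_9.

Iterate the recurrence:
s_3 = -9;  s_4 = 9;  s_5 = 63;  s_6 = 9;  s_7 = -369;  s_8 = -423;  s_9 = 1791.

1791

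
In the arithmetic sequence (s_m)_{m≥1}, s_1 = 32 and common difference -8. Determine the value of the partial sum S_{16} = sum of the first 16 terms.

s_m = 32 + (m - 1)·(-8).
s_{16} = -88; S = 16·(32 + (-88))/2 = -448.

-448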